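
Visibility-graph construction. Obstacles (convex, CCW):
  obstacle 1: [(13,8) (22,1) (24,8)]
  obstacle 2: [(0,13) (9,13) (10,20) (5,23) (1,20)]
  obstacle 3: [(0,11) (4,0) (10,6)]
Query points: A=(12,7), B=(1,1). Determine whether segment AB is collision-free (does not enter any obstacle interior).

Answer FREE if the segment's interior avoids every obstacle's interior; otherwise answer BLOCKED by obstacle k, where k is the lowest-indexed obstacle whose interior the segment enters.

Obstacle 1 [(13,8) (22,1) (24,8)]:
  edge (13,8)–(22,1): clear
  edge (22,1)–(24,8): clear
  edge (24,8)–(13,8): clear
  midpoint (13/2,4) outside
  → clear
Obstacle 2 [(0,13) (9,13) (10,20) (5,23) (1,20)]:
  edge (0,13)–(9,13): clear
  edge (9,13)–(10,20): clear
  edge (10,20)–(5,23): clear
  edge (5,23)–(1,20): clear
  edge (1,20)–(0,13): clear
  midpoint (13/2,4) outside
  → clear
Obstacle 3 [(0,11) (4,0) (10,6)]:
  edge (0,11)–(4,0): crosses AB
  edge (4,0)–(10,6): crosses AB
  edge (10,6)–(0,11): clear
  → BLOCKED

BLOCKED by obstacle 3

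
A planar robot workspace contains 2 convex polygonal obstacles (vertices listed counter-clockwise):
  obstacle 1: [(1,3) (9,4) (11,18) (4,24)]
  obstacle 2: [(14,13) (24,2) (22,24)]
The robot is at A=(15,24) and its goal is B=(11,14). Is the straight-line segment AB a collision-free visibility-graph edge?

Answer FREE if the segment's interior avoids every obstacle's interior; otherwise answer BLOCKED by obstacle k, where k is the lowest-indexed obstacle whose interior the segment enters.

FREE

Obstacle 1 [(1,3) (9,4) (11,18) (4,24)]:
  edge (1,3)–(9,4): clear
  edge (9,4)–(11,18): clear
  edge (11,18)–(4,24): clear
  edge (4,24)–(1,3): clear
  midpoint (13,19) outside
  → clear
Obstacle 2 [(14,13) (24,2) (22,24)]:
  edge (14,13)–(24,2): clear
  edge (24,2)–(22,24): clear
  edge (22,24)–(14,13): clear
  midpoint (13,19) outside
  → clear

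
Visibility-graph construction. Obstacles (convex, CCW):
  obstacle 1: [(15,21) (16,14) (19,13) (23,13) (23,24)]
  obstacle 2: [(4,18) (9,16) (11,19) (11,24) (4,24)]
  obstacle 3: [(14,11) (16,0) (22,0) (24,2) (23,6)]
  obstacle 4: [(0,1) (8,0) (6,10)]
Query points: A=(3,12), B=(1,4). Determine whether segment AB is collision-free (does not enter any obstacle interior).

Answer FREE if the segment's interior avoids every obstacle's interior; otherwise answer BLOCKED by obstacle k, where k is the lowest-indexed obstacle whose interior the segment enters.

Obstacle 1 [(15,21) (16,14) (19,13) (23,13) (23,24)]:
  edge (15,21)–(16,14): clear
  edge (16,14)–(19,13): clear
  edge (19,13)–(23,13): clear
  edge (23,13)–(23,24): clear
  edge (23,24)–(15,21): clear
  midpoint (2,8) outside
  → clear
Obstacle 2 [(4,18) (9,16) (11,19) (11,24) (4,24)]:
  edge (4,18)–(9,16): clear
  edge (9,16)–(11,19): clear
  edge (11,19)–(11,24): clear
  edge (11,24)–(4,24): clear
  edge (4,24)–(4,18): clear
  midpoint (2,8) outside
  → clear
Obstacle 3 [(14,11) (16,0) (22,0) (24,2) (23,6)]:
  edge (14,11)–(16,0): clear
  edge (16,0)–(22,0): clear
  edge (22,0)–(24,2): clear
  edge (24,2)–(23,6): clear
  edge (23,6)–(14,11): clear
  midpoint (2,8) outside
  → clear
Obstacle 4 [(0,1) (8,0) (6,10)]:
  edge (0,1)–(8,0): clear
  edge (8,0)–(6,10): clear
  edge (6,10)–(0,1): clear
  midpoint (2,8) outside
  → clear

FREE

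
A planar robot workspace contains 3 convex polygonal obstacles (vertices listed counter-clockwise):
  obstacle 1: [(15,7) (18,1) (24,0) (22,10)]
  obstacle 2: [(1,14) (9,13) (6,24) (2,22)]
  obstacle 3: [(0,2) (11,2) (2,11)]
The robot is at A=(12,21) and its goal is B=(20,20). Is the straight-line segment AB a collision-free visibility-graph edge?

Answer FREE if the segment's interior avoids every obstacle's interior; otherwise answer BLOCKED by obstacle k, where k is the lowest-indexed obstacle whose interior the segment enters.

Obstacle 1 [(15,7) (18,1) (24,0) (22,10)]:
  edge (15,7)–(18,1): clear
  edge (18,1)–(24,0): clear
  edge (24,0)–(22,10): clear
  edge (22,10)–(15,7): clear
  midpoint (16,41/2) outside
  → clear
Obstacle 2 [(1,14) (9,13) (6,24) (2,22)]:
  edge (1,14)–(9,13): clear
  edge (9,13)–(6,24): clear
  edge (6,24)–(2,22): clear
  edge (2,22)–(1,14): clear
  midpoint (16,41/2) outside
  → clear
Obstacle 3 [(0,2) (11,2) (2,11)]:
  edge (0,2)–(11,2): clear
  edge (11,2)–(2,11): clear
  edge (2,11)–(0,2): clear
  midpoint (16,41/2) outside
  → clear

FREE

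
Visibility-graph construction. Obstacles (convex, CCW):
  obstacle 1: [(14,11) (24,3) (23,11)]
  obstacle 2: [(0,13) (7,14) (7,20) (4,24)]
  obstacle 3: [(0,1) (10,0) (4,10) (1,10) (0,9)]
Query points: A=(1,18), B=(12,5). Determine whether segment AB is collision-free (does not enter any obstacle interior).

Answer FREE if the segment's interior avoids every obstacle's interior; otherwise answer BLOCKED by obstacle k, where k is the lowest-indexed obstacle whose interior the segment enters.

BLOCKED by obstacle 2

Obstacle 1 [(14,11) (24,3) (23,11)]:
  edge (14,11)–(24,3): clear
  edge (24,3)–(23,11): clear
  edge (23,11)–(14,11): clear
  midpoint (13/2,23/2) outside
  → clear
Obstacle 2 [(0,13) (7,14) (7,20) (4,24)]:
  edge (0,13)–(7,14): crosses AB
  edge (7,14)–(7,20): clear
  edge (7,20)–(4,24): clear
  edge (4,24)–(0,13): crosses AB
  → BLOCKED
Obstacle 3 [(0,1) (10,0) (4,10) (1,10) (0,9)]:
  edge (0,1)–(10,0): clear
  edge (10,0)–(4,10): clear
  edge (4,10)–(1,10): clear
  edge (1,10)–(0,9): clear
  edge (0,9)–(0,1): clear
  midpoint (13/2,23/2) outside
  → clear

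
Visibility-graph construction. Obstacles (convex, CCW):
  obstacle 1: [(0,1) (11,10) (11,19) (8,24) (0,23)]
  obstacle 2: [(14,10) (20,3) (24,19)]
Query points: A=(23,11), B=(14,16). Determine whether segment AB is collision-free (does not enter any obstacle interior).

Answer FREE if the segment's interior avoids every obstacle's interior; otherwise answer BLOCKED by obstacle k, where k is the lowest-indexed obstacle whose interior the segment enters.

BLOCKED by obstacle 2

Obstacle 1 [(0,1) (11,10) (11,19) (8,24) (0,23)]:
  edge (0,1)–(11,10): clear
  edge (11,10)–(11,19): clear
  edge (11,19)–(8,24): clear
  edge (8,24)–(0,23): clear
  edge (0,23)–(0,1): clear
  midpoint (37/2,27/2) outside
  → clear
Obstacle 2 [(14,10) (20,3) (24,19)]:
  edge (14,10)–(20,3): clear
  edge (20,3)–(24,19): crosses AB
  edge (24,19)–(14,10): crosses AB
  → BLOCKED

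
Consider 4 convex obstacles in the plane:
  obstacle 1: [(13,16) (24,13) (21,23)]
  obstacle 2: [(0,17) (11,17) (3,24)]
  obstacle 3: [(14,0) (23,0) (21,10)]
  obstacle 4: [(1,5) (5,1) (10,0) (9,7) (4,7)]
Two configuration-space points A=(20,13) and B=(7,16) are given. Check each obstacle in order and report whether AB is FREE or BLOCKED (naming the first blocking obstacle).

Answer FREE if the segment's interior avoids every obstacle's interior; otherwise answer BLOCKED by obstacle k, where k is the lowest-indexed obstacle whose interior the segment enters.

Obstacle 1 [(13,16) (24,13) (21,23)]:
  edge (13,16)–(24,13): clear
  edge (24,13)–(21,23): clear
  edge (21,23)–(13,16): clear
  midpoint (27/2,29/2) outside
  → clear
Obstacle 2 [(0,17) (11,17) (3,24)]:
  edge (0,17)–(11,17): clear
  edge (11,17)–(3,24): clear
  edge (3,24)–(0,17): clear
  midpoint (27/2,29/2) outside
  → clear
Obstacle 3 [(14,0) (23,0) (21,10)]:
  edge (14,0)–(23,0): clear
  edge (23,0)–(21,10): clear
  edge (21,10)–(14,0): clear
  midpoint (27/2,29/2) outside
  → clear
Obstacle 4 [(1,5) (5,1) (10,0) (9,7) (4,7)]:
  edge (1,5)–(5,1): clear
  edge (5,1)–(10,0): clear
  edge (10,0)–(9,7): clear
  edge (9,7)–(4,7): clear
  edge (4,7)–(1,5): clear
  midpoint (27/2,29/2) outside
  → clear

FREE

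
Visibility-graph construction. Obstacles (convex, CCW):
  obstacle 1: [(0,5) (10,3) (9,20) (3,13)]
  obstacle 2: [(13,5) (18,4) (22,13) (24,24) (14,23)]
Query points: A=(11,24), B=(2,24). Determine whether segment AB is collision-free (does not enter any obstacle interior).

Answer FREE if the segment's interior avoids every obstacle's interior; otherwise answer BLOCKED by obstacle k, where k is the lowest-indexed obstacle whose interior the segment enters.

FREE

Obstacle 1 [(0,5) (10,3) (9,20) (3,13)]:
  edge (0,5)–(10,3): clear
  edge (10,3)–(9,20): clear
  edge (9,20)–(3,13): clear
  edge (3,13)–(0,5): clear
  midpoint (13/2,24) outside
  → clear
Obstacle 2 [(13,5) (18,4) (22,13) (24,24) (14,23)]:
  edge (13,5)–(18,4): clear
  edge (18,4)–(22,13): clear
  edge (22,13)–(24,24): clear
  edge (24,24)–(14,23): clear
  edge (14,23)–(13,5): clear
  midpoint (13/2,24) outside
  → clear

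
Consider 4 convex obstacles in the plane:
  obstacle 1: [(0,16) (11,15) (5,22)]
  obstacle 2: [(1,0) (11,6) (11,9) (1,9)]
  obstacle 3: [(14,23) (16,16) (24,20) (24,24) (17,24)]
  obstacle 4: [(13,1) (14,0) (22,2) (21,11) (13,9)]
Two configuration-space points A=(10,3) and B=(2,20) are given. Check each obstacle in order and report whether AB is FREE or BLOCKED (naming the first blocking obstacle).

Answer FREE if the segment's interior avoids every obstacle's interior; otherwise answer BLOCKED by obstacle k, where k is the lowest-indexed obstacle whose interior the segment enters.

BLOCKED by obstacle 1

Obstacle 1 [(0,16) (11,15) (5,22)]:
  edge (0,16)–(11,15): crosses AB
  edge (11,15)–(5,22): clear
  edge (5,22)–(0,16): crosses AB
  → BLOCKED
Obstacle 2 [(1,0) (11,6) (11,9) (1,9)]:
  edge (1,0)–(11,6): crosses AB
  edge (11,6)–(11,9): clear
  edge (11,9)–(1,9): crosses AB
  edge (1,9)–(1,0): clear
  → BLOCKED
Obstacle 3 [(14,23) (16,16) (24,20) (24,24) (17,24)]:
  edge (14,23)–(16,16): clear
  edge (16,16)–(24,20): clear
  edge (24,20)–(24,24): clear
  edge (24,24)–(17,24): clear
  edge (17,24)–(14,23): clear
  midpoint (6,23/2) outside
  → clear
Obstacle 4 [(13,1) (14,0) (22,2) (21,11) (13,9)]:
  edge (13,1)–(14,0): clear
  edge (14,0)–(22,2): clear
  edge (22,2)–(21,11): clear
  edge (21,11)–(13,9): clear
  edge (13,9)–(13,1): clear
  midpoint (6,23/2) outside
  → clear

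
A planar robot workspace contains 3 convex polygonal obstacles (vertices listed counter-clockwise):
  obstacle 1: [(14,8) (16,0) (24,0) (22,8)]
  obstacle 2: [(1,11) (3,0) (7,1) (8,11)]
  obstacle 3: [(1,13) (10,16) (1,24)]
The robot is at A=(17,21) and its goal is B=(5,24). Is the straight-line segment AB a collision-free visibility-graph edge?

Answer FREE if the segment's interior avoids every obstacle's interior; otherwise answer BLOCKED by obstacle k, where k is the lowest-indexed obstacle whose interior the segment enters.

FREE

Obstacle 1 [(14,8) (16,0) (24,0) (22,8)]:
  edge (14,8)–(16,0): clear
  edge (16,0)–(24,0): clear
  edge (24,0)–(22,8): clear
  edge (22,8)–(14,8): clear
  midpoint (11,45/2) outside
  → clear
Obstacle 2 [(1,11) (3,0) (7,1) (8,11)]:
  edge (1,11)–(3,0): clear
  edge (3,0)–(7,1): clear
  edge (7,1)–(8,11): clear
  edge (8,11)–(1,11): clear
  midpoint (11,45/2) outside
  → clear
Obstacle 3 [(1,13) (10,16) (1,24)]:
  edge (1,13)–(10,16): clear
  edge (10,16)–(1,24): clear
  edge (1,24)–(1,13): clear
  midpoint (11,45/2) outside
  → clear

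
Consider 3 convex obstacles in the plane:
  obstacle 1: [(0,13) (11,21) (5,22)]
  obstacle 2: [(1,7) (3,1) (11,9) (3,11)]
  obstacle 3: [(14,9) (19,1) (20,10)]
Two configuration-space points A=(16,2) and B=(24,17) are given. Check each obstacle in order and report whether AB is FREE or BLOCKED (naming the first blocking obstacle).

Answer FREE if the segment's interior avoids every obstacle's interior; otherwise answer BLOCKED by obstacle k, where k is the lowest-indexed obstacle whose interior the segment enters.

Obstacle 1 [(0,13) (11,21) (5,22)]:
  edge (0,13)–(11,21): clear
  edge (11,21)–(5,22): clear
  edge (5,22)–(0,13): clear
  midpoint (20,19/2) outside
  → clear
Obstacle 2 [(1,7) (3,1) (11,9) (3,11)]:
  edge (1,7)–(3,1): clear
  edge (3,1)–(11,9): clear
  edge (11,9)–(3,11): clear
  edge (3,11)–(1,7): clear
  midpoint (20,19/2) outside
  → clear
Obstacle 3 [(14,9) (19,1) (20,10)]:
  edge (14,9)–(19,1): crosses AB
  edge (19,1)–(20,10): crosses AB
  edge (20,10)–(14,9): clear
  → BLOCKED

BLOCKED by obstacle 3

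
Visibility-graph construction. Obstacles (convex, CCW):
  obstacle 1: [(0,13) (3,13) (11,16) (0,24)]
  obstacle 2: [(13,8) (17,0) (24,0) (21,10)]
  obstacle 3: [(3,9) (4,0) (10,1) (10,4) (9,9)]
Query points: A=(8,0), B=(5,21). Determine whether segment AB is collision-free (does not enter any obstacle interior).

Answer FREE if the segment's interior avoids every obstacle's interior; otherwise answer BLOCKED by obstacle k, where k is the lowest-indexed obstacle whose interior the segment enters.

Obstacle 1 [(0,13) (3,13) (11,16) (0,24)]:
  edge (0,13)–(3,13): clear
  edge (3,13)–(11,16): crosses AB
  edge (11,16)–(0,24): crosses AB
  edge (0,24)–(0,13): clear
  → BLOCKED
Obstacle 2 [(13,8) (17,0) (24,0) (21,10)]:
  edge (13,8)–(17,0): clear
  edge (17,0)–(24,0): clear
  edge (24,0)–(21,10): clear
  edge (21,10)–(13,8): clear
  midpoint (13/2,21/2) outside
  → clear
Obstacle 3 [(3,9) (4,0) (10,1) (10,4) (9,9)]:
  edge (3,9)–(4,0): clear
  edge (4,0)–(10,1): crosses AB
  edge (10,1)–(10,4): clear
  edge (10,4)–(9,9): clear
  edge (9,9)–(3,9): crosses AB
  → BLOCKED

BLOCKED by obstacle 1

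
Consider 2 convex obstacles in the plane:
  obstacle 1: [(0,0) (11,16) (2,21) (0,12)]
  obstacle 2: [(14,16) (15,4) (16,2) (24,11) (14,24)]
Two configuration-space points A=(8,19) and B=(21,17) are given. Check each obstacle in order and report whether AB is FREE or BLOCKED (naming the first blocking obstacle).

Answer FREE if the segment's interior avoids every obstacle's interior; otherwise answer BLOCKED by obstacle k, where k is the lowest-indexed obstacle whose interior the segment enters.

Obstacle 1 [(0,0) (11,16) (2,21) (0,12)]:
  edge (0,0)–(11,16): clear
  edge (11,16)–(2,21): clear
  edge (2,21)–(0,12): clear
  edge (0,12)–(0,0): clear
  midpoint (29/2,18) outside
  → clear
Obstacle 2 [(14,16) (15,4) (16,2) (24,11) (14,24)]:
  edge (14,16)–(15,4): clear
  edge (15,4)–(16,2): clear
  edge (16,2)–(24,11): clear
  edge (24,11)–(14,24): crosses AB
  edge (14,24)–(14,16): crosses AB
  → BLOCKED

BLOCKED by obstacle 2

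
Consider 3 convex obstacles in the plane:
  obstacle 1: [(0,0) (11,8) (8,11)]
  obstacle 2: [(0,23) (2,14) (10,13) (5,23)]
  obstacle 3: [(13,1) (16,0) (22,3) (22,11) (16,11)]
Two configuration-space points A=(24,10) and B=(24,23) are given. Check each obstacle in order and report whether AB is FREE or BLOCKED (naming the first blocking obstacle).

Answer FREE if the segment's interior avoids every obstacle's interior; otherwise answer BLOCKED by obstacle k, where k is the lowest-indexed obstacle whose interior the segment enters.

FREE

Obstacle 1 [(0,0) (11,8) (8,11)]:
  edge (0,0)–(11,8): clear
  edge (11,8)–(8,11): clear
  edge (8,11)–(0,0): clear
  midpoint (24,33/2) outside
  → clear
Obstacle 2 [(0,23) (2,14) (10,13) (5,23)]:
  edge (0,23)–(2,14): clear
  edge (2,14)–(10,13): clear
  edge (10,13)–(5,23): clear
  edge (5,23)–(0,23): clear
  midpoint (24,33/2) outside
  → clear
Obstacle 3 [(13,1) (16,0) (22,3) (22,11) (16,11)]:
  edge (13,1)–(16,0): clear
  edge (16,0)–(22,3): clear
  edge (22,3)–(22,11): clear
  edge (22,11)–(16,11): clear
  edge (16,11)–(13,1): clear
  midpoint (24,33/2) outside
  → clear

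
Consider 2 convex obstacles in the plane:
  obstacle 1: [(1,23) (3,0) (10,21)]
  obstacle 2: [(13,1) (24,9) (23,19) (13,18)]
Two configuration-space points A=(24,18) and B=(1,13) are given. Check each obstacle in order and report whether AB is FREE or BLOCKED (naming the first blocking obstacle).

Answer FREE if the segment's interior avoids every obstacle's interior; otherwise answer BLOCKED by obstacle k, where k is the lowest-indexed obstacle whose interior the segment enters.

Obstacle 1 [(1,23) (3,0) (10,21)]:
  edge (1,23)–(3,0): crosses AB
  edge (3,0)–(10,21): crosses AB
  edge (10,21)–(1,23): clear
  → BLOCKED
Obstacle 2 [(13,1) (24,9) (23,19) (13,18)]:
  edge (13,1)–(24,9): clear
  edge (24,9)–(23,19): crosses AB
  edge (23,19)–(13,18): clear
  edge (13,18)–(13,1): crosses AB
  → BLOCKED

BLOCKED by obstacle 1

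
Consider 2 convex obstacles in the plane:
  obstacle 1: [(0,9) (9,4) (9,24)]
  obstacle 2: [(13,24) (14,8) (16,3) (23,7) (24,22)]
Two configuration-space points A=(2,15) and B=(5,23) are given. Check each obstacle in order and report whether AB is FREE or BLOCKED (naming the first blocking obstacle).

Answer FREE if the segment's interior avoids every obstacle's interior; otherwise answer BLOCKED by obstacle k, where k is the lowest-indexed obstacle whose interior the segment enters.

FREE

Obstacle 1 [(0,9) (9,4) (9,24)]:
  edge (0,9)–(9,4): clear
  edge (9,4)–(9,24): clear
  edge (9,24)–(0,9): clear
  midpoint (7/2,19) outside
  → clear
Obstacle 2 [(13,24) (14,8) (16,3) (23,7) (24,22)]:
  edge (13,24)–(14,8): clear
  edge (14,8)–(16,3): clear
  edge (16,3)–(23,7): clear
  edge (23,7)–(24,22): clear
  edge (24,22)–(13,24): clear
  midpoint (7/2,19) outside
  → clear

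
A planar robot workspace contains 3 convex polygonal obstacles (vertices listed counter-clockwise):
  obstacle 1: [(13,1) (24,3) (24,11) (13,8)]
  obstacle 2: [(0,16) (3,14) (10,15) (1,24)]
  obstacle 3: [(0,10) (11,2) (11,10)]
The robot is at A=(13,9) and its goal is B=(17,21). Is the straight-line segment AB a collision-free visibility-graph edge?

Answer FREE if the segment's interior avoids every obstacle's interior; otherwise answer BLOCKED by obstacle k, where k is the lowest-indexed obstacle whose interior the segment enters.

FREE

Obstacle 1 [(13,1) (24,3) (24,11) (13,8)]:
  edge (13,1)–(24,3): clear
  edge (24,3)–(24,11): clear
  edge (24,11)–(13,8): clear
  edge (13,8)–(13,1): clear
  midpoint (15,15) outside
  → clear
Obstacle 2 [(0,16) (3,14) (10,15) (1,24)]:
  edge (0,16)–(3,14): clear
  edge (3,14)–(10,15): clear
  edge (10,15)–(1,24): clear
  edge (1,24)–(0,16): clear
  midpoint (15,15) outside
  → clear
Obstacle 3 [(0,10) (11,2) (11,10)]:
  edge (0,10)–(11,2): clear
  edge (11,2)–(11,10): clear
  edge (11,10)–(0,10): clear
  midpoint (15,15) outside
  → clear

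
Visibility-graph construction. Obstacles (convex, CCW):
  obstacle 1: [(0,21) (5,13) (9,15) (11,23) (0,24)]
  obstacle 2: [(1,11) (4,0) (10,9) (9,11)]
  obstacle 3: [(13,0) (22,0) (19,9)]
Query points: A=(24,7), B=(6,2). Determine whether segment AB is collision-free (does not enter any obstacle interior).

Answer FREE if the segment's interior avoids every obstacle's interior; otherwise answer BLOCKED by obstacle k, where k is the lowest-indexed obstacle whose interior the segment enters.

BLOCKED by obstacle 3

Obstacle 1 [(0,21) (5,13) (9,15) (11,23) (0,24)]:
  edge (0,21)–(5,13): clear
  edge (5,13)–(9,15): clear
  edge (9,15)–(11,23): clear
  edge (11,23)–(0,24): clear
  edge (0,24)–(0,21): clear
  midpoint (15,9/2) outside
  → clear
Obstacle 2 [(1,11) (4,0) (10,9) (9,11)]:
  edge (1,11)–(4,0): clear
  edge (4,0)–(10,9): clear
  edge (10,9)–(9,11): clear
  edge (9,11)–(1,11): clear
  midpoint (15,9/2) outside
  → clear
Obstacle 3 [(13,0) (22,0) (19,9)]:
  edge (13,0)–(22,0): clear
  edge (22,0)–(19,9): crosses AB
  edge (19,9)–(13,0): crosses AB
  → BLOCKED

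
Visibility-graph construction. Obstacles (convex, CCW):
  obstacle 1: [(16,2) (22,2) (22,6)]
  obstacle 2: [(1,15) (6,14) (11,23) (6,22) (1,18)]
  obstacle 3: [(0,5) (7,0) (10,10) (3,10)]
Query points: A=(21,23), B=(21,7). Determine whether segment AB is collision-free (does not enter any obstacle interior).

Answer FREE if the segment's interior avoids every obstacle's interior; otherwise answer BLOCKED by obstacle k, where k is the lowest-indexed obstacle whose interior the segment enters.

Obstacle 1 [(16,2) (22,2) (22,6)]:
  edge (16,2)–(22,2): clear
  edge (22,2)–(22,6): clear
  edge (22,6)–(16,2): clear
  midpoint (21,15) outside
  → clear
Obstacle 2 [(1,15) (6,14) (11,23) (6,22) (1,18)]:
  edge (1,15)–(6,14): clear
  edge (6,14)–(11,23): clear
  edge (11,23)–(6,22): clear
  edge (6,22)–(1,18): clear
  edge (1,18)–(1,15): clear
  midpoint (21,15) outside
  → clear
Obstacle 3 [(0,5) (7,0) (10,10) (3,10)]:
  edge (0,5)–(7,0): clear
  edge (7,0)–(10,10): clear
  edge (10,10)–(3,10): clear
  edge (3,10)–(0,5): clear
  midpoint (21,15) outside
  → clear

FREE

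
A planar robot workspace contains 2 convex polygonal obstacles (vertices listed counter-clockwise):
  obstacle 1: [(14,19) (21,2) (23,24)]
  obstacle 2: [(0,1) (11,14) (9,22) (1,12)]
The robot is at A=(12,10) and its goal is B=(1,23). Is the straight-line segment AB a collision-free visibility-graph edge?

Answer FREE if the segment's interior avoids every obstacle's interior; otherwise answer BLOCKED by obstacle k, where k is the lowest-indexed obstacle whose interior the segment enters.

BLOCKED by obstacle 2

Obstacle 1 [(14,19) (21,2) (23,24)]:
  edge (14,19)–(21,2): clear
  edge (21,2)–(23,24): clear
  edge (23,24)–(14,19): clear
  midpoint (13/2,33/2) outside
  → clear
Obstacle 2 [(0,1) (11,14) (9,22) (1,12)]:
  edge (0,1)–(11,14): crosses AB
  edge (11,14)–(9,22): clear
  edge (9,22)–(1,12): crosses AB
  edge (1,12)–(0,1): clear
  → BLOCKED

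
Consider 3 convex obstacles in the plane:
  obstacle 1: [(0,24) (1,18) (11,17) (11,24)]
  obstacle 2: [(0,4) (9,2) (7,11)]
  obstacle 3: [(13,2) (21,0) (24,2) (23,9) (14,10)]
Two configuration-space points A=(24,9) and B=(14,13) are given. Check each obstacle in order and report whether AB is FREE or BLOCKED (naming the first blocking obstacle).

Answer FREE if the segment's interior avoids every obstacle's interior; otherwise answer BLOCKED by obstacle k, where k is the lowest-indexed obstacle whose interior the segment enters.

FREE

Obstacle 1 [(0,24) (1,18) (11,17) (11,24)]:
  edge (0,24)–(1,18): clear
  edge (1,18)–(11,17): clear
  edge (11,17)–(11,24): clear
  edge (11,24)–(0,24): clear
  midpoint (19,11) outside
  → clear
Obstacle 2 [(0,4) (9,2) (7,11)]:
  edge (0,4)–(9,2): clear
  edge (9,2)–(7,11): clear
  edge (7,11)–(0,4): clear
  midpoint (19,11) outside
  → clear
Obstacle 3 [(13,2) (21,0) (24,2) (23,9) (14,10)]:
  edge (13,2)–(21,0): clear
  edge (21,0)–(24,2): clear
  edge (24,2)–(23,9): clear
  edge (23,9)–(14,10): clear
  edge (14,10)–(13,2): clear
  midpoint (19,11) outside
  → clear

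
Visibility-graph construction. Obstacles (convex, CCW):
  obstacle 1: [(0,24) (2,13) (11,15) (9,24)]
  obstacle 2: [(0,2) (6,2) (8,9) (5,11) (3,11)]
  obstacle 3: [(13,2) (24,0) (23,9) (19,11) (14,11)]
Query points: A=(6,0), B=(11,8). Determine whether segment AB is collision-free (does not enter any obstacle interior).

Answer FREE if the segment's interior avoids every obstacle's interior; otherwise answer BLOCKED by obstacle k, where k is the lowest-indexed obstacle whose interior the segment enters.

FREE

Obstacle 1 [(0,24) (2,13) (11,15) (9,24)]:
  edge (0,24)–(2,13): clear
  edge (2,13)–(11,15): clear
  edge (11,15)–(9,24): clear
  edge (9,24)–(0,24): clear
  midpoint (17/2,4) outside
  → clear
Obstacle 2 [(0,2) (6,2) (8,9) (5,11) (3,11)]:
  edge (0,2)–(6,2): clear
  edge (6,2)–(8,9): clear
  edge (8,9)–(5,11): clear
  edge (5,11)–(3,11): clear
  edge (3,11)–(0,2): clear
  midpoint (17/2,4) outside
  → clear
Obstacle 3 [(13,2) (24,0) (23,9) (19,11) (14,11)]:
  edge (13,2)–(24,0): clear
  edge (24,0)–(23,9): clear
  edge (23,9)–(19,11): clear
  edge (19,11)–(14,11): clear
  edge (14,11)–(13,2): clear
  midpoint (17/2,4) outside
  → clear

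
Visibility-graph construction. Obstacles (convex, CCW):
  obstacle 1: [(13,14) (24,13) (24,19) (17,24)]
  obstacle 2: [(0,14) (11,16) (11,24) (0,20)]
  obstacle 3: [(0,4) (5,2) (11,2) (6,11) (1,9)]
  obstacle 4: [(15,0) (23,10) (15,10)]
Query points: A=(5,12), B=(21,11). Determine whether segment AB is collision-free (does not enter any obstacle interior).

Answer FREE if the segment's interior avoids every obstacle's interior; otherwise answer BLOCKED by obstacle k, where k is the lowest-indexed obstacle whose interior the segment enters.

FREE

Obstacle 1 [(13,14) (24,13) (24,19) (17,24)]:
  edge (13,14)–(24,13): clear
  edge (24,13)–(24,19): clear
  edge (24,19)–(17,24): clear
  edge (17,24)–(13,14): clear
  midpoint (13,23/2) outside
  → clear
Obstacle 2 [(0,14) (11,16) (11,24) (0,20)]:
  edge (0,14)–(11,16): clear
  edge (11,16)–(11,24): clear
  edge (11,24)–(0,20): clear
  edge (0,20)–(0,14): clear
  midpoint (13,23/2) outside
  → clear
Obstacle 3 [(0,4) (5,2) (11,2) (6,11) (1,9)]:
  edge (0,4)–(5,2): clear
  edge (5,2)–(11,2): clear
  edge (11,2)–(6,11): clear
  edge (6,11)–(1,9): clear
  edge (1,9)–(0,4): clear
  midpoint (13,23/2) outside
  → clear
Obstacle 4 [(15,0) (23,10) (15,10)]:
  edge (15,0)–(23,10): clear
  edge (23,10)–(15,10): clear
  edge (15,10)–(15,0): clear
  midpoint (13,23/2) outside
  → clear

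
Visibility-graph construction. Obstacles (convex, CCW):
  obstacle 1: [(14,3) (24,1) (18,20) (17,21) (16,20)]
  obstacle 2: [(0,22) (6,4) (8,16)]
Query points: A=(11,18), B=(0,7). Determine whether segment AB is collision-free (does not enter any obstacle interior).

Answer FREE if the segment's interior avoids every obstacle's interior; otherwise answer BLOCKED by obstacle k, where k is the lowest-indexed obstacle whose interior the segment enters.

Obstacle 1 [(14,3) (24,1) (18,20) (17,21) (16,20)]:
  edge (14,3)–(24,1): clear
  edge (24,1)–(18,20): clear
  edge (18,20)–(17,21): clear
  edge (17,21)–(16,20): clear
  edge (16,20)–(14,3): clear
  midpoint (11/2,25/2) outside
  → clear
Obstacle 2 [(0,22) (6,4) (8,16)]:
  edge (0,22)–(6,4): crosses AB
  edge (6,4)–(8,16): crosses AB
  edge (8,16)–(0,22): clear
  → BLOCKED

BLOCKED by obstacle 2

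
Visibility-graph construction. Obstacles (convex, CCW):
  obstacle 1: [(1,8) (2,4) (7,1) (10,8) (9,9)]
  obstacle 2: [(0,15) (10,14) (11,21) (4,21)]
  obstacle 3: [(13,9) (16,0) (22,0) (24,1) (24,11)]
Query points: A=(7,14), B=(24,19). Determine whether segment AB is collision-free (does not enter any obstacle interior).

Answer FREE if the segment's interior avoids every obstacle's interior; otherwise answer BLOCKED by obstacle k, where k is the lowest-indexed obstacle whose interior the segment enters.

BLOCKED by obstacle 2

Obstacle 1 [(1,8) (2,4) (7,1) (10,8) (9,9)]:
  edge (1,8)–(2,4): clear
  edge (2,4)–(7,1): clear
  edge (7,1)–(10,8): clear
  edge (10,8)–(9,9): clear
  edge (9,9)–(1,8): clear
  midpoint (31/2,33/2) outside
  → clear
Obstacle 2 [(0,15) (10,14) (11,21) (4,21)]:
  edge (0,15)–(10,14): crosses AB
  edge (10,14)–(11,21): crosses AB
  edge (11,21)–(4,21): clear
  edge (4,21)–(0,15): clear
  → BLOCKED
Obstacle 3 [(13,9) (16,0) (22,0) (24,1) (24,11)]:
  edge (13,9)–(16,0): clear
  edge (16,0)–(22,0): clear
  edge (22,0)–(24,1): clear
  edge (24,1)–(24,11): clear
  edge (24,11)–(13,9): clear
  midpoint (31/2,33/2) outside
  → clear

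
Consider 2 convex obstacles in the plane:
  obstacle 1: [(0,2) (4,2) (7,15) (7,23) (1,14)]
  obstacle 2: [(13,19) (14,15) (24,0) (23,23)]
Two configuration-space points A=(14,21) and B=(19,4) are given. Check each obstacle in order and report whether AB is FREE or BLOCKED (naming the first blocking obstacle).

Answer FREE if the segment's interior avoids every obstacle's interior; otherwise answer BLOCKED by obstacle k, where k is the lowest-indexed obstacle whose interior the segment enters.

BLOCKED by obstacle 2

Obstacle 1 [(0,2) (4,2) (7,15) (7,23) (1,14)]:
  edge (0,2)–(4,2): clear
  edge (4,2)–(7,15): clear
  edge (7,15)–(7,23): clear
  edge (7,23)–(1,14): clear
  edge (1,14)–(0,2): clear
  midpoint (33/2,25/2) outside
  → clear
Obstacle 2 [(13,19) (14,15) (24,0) (23,23)]:
  edge (13,19)–(14,15): clear
  edge (14,15)–(24,0): crosses AB
  edge (24,0)–(23,23): clear
  edge (23,23)–(13,19): crosses AB
  → BLOCKED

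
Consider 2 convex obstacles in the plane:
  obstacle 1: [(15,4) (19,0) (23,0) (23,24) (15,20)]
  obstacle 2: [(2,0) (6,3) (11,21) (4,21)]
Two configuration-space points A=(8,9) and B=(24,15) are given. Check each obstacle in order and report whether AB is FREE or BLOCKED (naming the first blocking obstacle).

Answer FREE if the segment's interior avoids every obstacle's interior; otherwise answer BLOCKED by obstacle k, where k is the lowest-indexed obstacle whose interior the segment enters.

BLOCKED by obstacle 1

Obstacle 1 [(15,4) (19,0) (23,0) (23,24) (15,20)]:
  edge (15,4)–(19,0): clear
  edge (19,0)–(23,0): clear
  edge (23,0)–(23,24): crosses AB
  edge (23,24)–(15,20): clear
  edge (15,20)–(15,4): crosses AB
  → BLOCKED
Obstacle 2 [(2,0) (6,3) (11,21) (4,21)]:
  edge (2,0)–(6,3): clear
  edge (6,3)–(11,21): clear
  edge (11,21)–(4,21): clear
  edge (4,21)–(2,0): clear
  midpoint (16,12) outside
  → clear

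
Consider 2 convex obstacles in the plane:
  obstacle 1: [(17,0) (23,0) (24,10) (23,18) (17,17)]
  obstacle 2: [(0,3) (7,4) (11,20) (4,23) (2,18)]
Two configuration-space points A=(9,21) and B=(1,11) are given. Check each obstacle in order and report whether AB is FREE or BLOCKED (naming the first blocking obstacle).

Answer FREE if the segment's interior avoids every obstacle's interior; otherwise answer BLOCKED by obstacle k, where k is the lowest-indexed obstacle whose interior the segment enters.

Obstacle 1 [(17,0) (23,0) (24,10) (23,18) (17,17)]:
  edge (17,0)–(23,0): clear
  edge (23,0)–(24,10): clear
  edge (24,10)–(23,18): clear
  edge (23,18)–(17,17): clear
  edge (17,17)–(17,0): clear
  midpoint (5,16) outside
  → clear
Obstacle 2 [(0,3) (7,4) (11,20) (4,23) (2,18)]:
  edge (0,3)–(7,4): clear
  edge (7,4)–(11,20): clear
  edge (11,20)–(4,23): crosses AB
  edge (4,23)–(2,18): clear
  edge (2,18)–(0,3): crosses AB
  → BLOCKED

BLOCKED by obstacle 2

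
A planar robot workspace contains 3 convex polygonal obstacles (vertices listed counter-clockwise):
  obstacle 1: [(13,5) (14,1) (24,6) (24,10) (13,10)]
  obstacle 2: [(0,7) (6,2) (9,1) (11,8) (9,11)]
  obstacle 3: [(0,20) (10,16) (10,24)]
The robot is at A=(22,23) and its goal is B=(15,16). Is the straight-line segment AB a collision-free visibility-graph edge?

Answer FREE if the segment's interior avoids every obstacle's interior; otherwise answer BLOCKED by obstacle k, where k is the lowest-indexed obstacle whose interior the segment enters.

FREE

Obstacle 1 [(13,5) (14,1) (24,6) (24,10) (13,10)]:
  edge (13,5)–(14,1): clear
  edge (14,1)–(24,6): clear
  edge (24,6)–(24,10): clear
  edge (24,10)–(13,10): clear
  edge (13,10)–(13,5): clear
  midpoint (37/2,39/2) outside
  → clear
Obstacle 2 [(0,7) (6,2) (9,1) (11,8) (9,11)]:
  edge (0,7)–(6,2): clear
  edge (6,2)–(9,1): clear
  edge (9,1)–(11,8): clear
  edge (11,8)–(9,11): clear
  edge (9,11)–(0,7): clear
  midpoint (37/2,39/2) outside
  → clear
Obstacle 3 [(0,20) (10,16) (10,24)]:
  edge (0,20)–(10,16): clear
  edge (10,16)–(10,24): clear
  edge (10,24)–(0,20): clear
  midpoint (37/2,39/2) outside
  → clear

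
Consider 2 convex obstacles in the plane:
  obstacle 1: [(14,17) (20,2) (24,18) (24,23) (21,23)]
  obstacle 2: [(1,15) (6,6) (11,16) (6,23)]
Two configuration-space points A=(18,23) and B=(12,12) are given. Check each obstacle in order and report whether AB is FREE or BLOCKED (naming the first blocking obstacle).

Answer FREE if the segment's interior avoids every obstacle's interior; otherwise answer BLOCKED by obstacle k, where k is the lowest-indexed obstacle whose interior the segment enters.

BLOCKED by obstacle 1

Obstacle 1 [(14,17) (20,2) (24,18) (24,23) (21,23)]:
  edge (14,17)–(20,2): crosses AB
  edge (20,2)–(24,18): clear
  edge (24,18)–(24,23): clear
  edge (24,23)–(21,23): clear
  edge (21,23)–(14,17): crosses AB
  → BLOCKED
Obstacle 2 [(1,15) (6,6) (11,16) (6,23)]:
  edge (1,15)–(6,6): clear
  edge (6,6)–(11,16): clear
  edge (11,16)–(6,23): clear
  edge (6,23)–(1,15): clear
  midpoint (15,35/2) outside
  → clear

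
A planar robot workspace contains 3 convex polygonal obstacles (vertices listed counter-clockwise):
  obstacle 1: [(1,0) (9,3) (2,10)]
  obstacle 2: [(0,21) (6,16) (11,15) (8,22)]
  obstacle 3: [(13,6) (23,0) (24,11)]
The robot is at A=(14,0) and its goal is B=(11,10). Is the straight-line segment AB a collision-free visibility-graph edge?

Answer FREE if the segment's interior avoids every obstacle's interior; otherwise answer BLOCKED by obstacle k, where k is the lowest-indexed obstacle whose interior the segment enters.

FREE

Obstacle 1 [(1,0) (9,3) (2,10)]:
  edge (1,0)–(9,3): clear
  edge (9,3)–(2,10): clear
  edge (2,10)–(1,0): clear
  midpoint (25/2,5) outside
  → clear
Obstacle 2 [(0,21) (6,16) (11,15) (8,22)]:
  edge (0,21)–(6,16): clear
  edge (6,16)–(11,15): clear
  edge (11,15)–(8,22): clear
  edge (8,22)–(0,21): clear
  midpoint (25/2,5) outside
  → clear
Obstacle 3 [(13,6) (23,0) (24,11)]:
  edge (13,6)–(23,0): clear
  edge (23,0)–(24,11): clear
  edge (24,11)–(13,6): clear
  midpoint (25/2,5) outside
  → clear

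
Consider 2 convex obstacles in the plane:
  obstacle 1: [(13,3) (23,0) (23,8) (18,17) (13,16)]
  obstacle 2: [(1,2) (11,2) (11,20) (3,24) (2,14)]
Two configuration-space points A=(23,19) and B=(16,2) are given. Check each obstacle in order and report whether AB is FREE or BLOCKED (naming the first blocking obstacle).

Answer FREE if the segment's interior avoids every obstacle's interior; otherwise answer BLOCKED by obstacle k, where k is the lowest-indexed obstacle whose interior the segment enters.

Obstacle 1 [(13,3) (23,0) (23,8) (18,17) (13,16)]:
  edge (13,3)–(23,0): crosses AB
  edge (23,0)–(23,8): clear
  edge (23,8)–(18,17): crosses AB
  edge (18,17)–(13,16): clear
  edge (13,16)–(13,3): clear
  → BLOCKED
Obstacle 2 [(1,2) (11,2) (11,20) (3,24) (2,14)]:
  edge (1,2)–(11,2): clear
  edge (11,2)–(11,20): clear
  edge (11,20)–(3,24): clear
  edge (3,24)–(2,14): clear
  edge (2,14)–(1,2): clear
  midpoint (39/2,21/2) outside
  → clear

BLOCKED by obstacle 1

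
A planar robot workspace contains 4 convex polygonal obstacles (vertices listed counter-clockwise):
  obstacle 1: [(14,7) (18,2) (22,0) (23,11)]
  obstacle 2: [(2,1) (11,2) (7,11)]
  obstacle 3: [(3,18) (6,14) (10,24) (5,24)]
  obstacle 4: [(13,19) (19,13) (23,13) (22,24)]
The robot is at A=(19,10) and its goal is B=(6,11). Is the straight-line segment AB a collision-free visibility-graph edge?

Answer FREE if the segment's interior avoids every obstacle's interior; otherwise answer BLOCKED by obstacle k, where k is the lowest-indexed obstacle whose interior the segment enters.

Obstacle 1 [(14,7) (18,2) (22,0) (23,11)]:
  edge (14,7)–(18,2): clear
  edge (18,2)–(22,0): clear
  edge (22,0)–(23,11): clear
  edge (23,11)–(14,7): clear
  midpoint (25/2,21/2) outside
  → clear
Obstacle 2 [(2,1) (11,2) (7,11)]:
  edge (2,1)–(11,2): clear
  edge (11,2)–(7,11): crosses AB
  edge (7,11)–(2,1): crosses AB
  → BLOCKED
Obstacle 3 [(3,18) (6,14) (10,24) (5,24)]:
  edge (3,18)–(6,14): clear
  edge (6,14)–(10,24): clear
  edge (10,24)–(5,24): clear
  edge (5,24)–(3,18): clear
  midpoint (25/2,21/2) outside
  → clear
Obstacle 4 [(13,19) (19,13) (23,13) (22,24)]:
  edge (13,19)–(19,13): clear
  edge (19,13)–(23,13): clear
  edge (23,13)–(22,24): clear
  edge (22,24)–(13,19): clear
  midpoint (25/2,21/2) outside
  → clear

BLOCKED by obstacle 2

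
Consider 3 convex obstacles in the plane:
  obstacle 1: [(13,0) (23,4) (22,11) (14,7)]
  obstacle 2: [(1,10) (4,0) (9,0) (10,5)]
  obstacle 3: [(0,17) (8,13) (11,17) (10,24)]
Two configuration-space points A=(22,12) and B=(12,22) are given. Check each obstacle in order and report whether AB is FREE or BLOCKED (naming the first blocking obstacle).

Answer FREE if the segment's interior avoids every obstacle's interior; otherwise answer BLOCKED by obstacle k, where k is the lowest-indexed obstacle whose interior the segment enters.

Obstacle 1 [(13,0) (23,4) (22,11) (14,7)]:
  edge (13,0)–(23,4): clear
  edge (23,4)–(22,11): clear
  edge (22,11)–(14,7): clear
  edge (14,7)–(13,0): clear
  midpoint (17,17) outside
  → clear
Obstacle 2 [(1,10) (4,0) (9,0) (10,5)]:
  edge (1,10)–(4,0): clear
  edge (4,0)–(9,0): clear
  edge (9,0)–(10,5): clear
  edge (10,5)–(1,10): clear
  midpoint (17,17) outside
  → clear
Obstacle 3 [(0,17) (8,13) (11,17) (10,24)]:
  edge (0,17)–(8,13): clear
  edge (8,13)–(11,17): clear
  edge (11,17)–(10,24): clear
  edge (10,24)–(0,17): clear
  midpoint (17,17) outside
  → clear

FREE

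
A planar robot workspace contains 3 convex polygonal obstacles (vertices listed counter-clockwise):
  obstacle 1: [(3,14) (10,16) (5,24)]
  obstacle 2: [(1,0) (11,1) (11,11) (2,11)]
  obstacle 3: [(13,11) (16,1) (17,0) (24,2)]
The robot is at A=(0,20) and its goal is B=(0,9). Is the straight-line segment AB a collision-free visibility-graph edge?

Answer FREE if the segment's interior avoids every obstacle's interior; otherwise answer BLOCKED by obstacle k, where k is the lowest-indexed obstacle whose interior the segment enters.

FREE

Obstacle 1 [(3,14) (10,16) (5,24)]:
  edge (3,14)–(10,16): clear
  edge (10,16)–(5,24): clear
  edge (5,24)–(3,14): clear
  midpoint (0,29/2) outside
  → clear
Obstacle 2 [(1,0) (11,1) (11,11) (2,11)]:
  edge (1,0)–(11,1): clear
  edge (11,1)–(11,11): clear
  edge (11,11)–(2,11): clear
  edge (2,11)–(1,0): clear
  midpoint (0,29/2) outside
  → clear
Obstacle 3 [(13,11) (16,1) (17,0) (24,2)]:
  edge (13,11)–(16,1): clear
  edge (16,1)–(17,0): clear
  edge (17,0)–(24,2): clear
  edge (24,2)–(13,11): clear
  midpoint (0,29/2) outside
  → clear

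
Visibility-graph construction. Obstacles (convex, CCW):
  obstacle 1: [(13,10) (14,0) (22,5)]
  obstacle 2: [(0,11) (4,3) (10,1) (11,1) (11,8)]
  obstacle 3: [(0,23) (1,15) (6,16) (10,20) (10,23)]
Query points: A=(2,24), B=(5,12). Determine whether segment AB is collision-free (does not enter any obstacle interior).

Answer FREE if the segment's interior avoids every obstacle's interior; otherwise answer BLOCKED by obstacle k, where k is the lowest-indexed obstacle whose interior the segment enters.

BLOCKED by obstacle 3

Obstacle 1 [(13,10) (14,0) (22,5)]:
  edge (13,10)–(14,0): clear
  edge (14,0)–(22,5): clear
  edge (22,5)–(13,10): clear
  midpoint (7/2,18) outside
  → clear
Obstacle 2 [(0,11) (4,3) (10,1) (11,1) (11,8)]:
  edge (0,11)–(4,3): clear
  edge (4,3)–(10,1): clear
  edge (10,1)–(11,1): clear
  edge (11,1)–(11,8): clear
  edge (11,8)–(0,11): clear
  midpoint (7/2,18) outside
  → clear
Obstacle 3 [(0,23) (1,15) (6,16) (10,20) (10,23)]:
  edge (0,23)–(1,15): clear
  edge (1,15)–(6,16): crosses AB
  edge (6,16)–(10,20): clear
  edge (10,20)–(10,23): clear
  edge (10,23)–(0,23): crosses AB
  → BLOCKED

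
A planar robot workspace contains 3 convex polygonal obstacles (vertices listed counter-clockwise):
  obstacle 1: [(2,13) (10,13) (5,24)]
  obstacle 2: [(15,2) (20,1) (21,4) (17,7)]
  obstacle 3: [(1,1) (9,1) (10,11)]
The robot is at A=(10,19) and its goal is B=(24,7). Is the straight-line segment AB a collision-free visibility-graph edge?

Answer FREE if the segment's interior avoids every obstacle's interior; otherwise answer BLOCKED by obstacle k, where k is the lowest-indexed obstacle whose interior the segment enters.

Obstacle 1 [(2,13) (10,13) (5,24)]:
  edge (2,13)–(10,13): clear
  edge (10,13)–(5,24): clear
  edge (5,24)–(2,13): clear
  midpoint (17,13) outside
  → clear
Obstacle 2 [(15,2) (20,1) (21,4) (17,7)]:
  edge (15,2)–(20,1): clear
  edge (20,1)–(21,4): clear
  edge (21,4)–(17,7): clear
  edge (17,7)–(15,2): clear
  midpoint (17,13) outside
  → clear
Obstacle 3 [(1,1) (9,1) (10,11)]:
  edge (1,1)–(9,1): clear
  edge (9,1)–(10,11): clear
  edge (10,11)–(1,1): clear
  midpoint (17,13) outside
  → clear

FREE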